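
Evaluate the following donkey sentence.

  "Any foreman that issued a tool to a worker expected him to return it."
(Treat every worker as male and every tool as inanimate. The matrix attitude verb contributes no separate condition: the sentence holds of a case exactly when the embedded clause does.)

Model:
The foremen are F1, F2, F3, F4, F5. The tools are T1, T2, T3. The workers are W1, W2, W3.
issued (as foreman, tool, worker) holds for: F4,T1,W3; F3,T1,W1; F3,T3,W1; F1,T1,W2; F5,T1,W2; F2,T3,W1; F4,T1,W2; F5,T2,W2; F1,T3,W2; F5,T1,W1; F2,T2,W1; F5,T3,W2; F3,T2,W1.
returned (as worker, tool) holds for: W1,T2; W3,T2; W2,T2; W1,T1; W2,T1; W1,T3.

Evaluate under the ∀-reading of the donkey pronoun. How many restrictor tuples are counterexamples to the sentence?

"him" takes "a worker" as antecedent and "it" takes "a tool"; both are donkey pronouns co-varying with the restrictor.
Strong reading: for every (f,t,w) with issued(f,t,w), returned(w,t).
Restrictor triples: (F1,T1,W2)→returned(W2,T1) ✓  (F1,T3,W2)→returned(W2,T3) ✗  (F2,T2,W1)→returned(W1,T2) ✓  (F2,T3,W1)→returned(W1,T3) ✓  (F3,T1,W1)→returned(W1,T1) ✓  (F3,T2,W1)→returned(W1,T2) ✓  (F3,T3,W1)→returned(W1,T3) ✓  (F4,T1,W2)→returned(W2,T1) ✓  (F4,T1,W3)→returned(W3,T1) ✗  (F5,T1,W1)→returned(W1,T1) ✓  (F5,T1,W2)→returned(W2,T1) ✓  (F5,T2,W2)→returned(W2,T2) ✓  (F5,T3,W2)→returned(W2,T3) ✗
Counterexamples (restrictor triples failing the scope): 3.

3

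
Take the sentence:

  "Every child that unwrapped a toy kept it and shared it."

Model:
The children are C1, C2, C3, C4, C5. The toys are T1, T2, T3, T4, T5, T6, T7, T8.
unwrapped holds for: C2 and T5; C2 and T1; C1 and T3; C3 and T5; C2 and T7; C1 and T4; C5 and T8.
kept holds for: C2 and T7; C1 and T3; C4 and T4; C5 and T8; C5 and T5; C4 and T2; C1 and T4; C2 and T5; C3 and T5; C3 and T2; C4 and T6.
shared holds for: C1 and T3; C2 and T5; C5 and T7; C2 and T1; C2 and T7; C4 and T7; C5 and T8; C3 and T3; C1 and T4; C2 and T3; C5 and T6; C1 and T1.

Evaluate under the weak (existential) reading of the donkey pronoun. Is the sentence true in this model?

"it" takes "a toy" as antecedent — a donkey pronoun bound across the clause boundary.
Weak reading: every child c with some unwrapped-toy has at least one unwrapped-toy t such that kept(c,t) ∧ shared(c,t).
Per child: C1:✓  C2:✓  C3:✗  C5:✓
C3 has no witness among its unwrapped-toys.

False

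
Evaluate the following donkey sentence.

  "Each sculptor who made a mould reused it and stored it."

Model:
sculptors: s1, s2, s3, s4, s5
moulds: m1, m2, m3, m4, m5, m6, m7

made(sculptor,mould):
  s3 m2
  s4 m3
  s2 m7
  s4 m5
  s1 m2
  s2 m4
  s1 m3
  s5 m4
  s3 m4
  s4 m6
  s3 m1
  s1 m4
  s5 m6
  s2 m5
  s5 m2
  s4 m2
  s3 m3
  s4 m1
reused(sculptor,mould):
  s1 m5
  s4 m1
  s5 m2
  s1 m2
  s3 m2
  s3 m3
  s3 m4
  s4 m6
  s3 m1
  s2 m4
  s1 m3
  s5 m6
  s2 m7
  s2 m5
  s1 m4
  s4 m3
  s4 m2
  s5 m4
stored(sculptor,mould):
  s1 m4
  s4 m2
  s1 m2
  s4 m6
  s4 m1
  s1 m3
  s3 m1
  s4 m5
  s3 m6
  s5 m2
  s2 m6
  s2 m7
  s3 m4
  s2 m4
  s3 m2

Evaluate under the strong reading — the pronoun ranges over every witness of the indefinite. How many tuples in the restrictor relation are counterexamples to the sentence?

6

"it" takes "a mould" as antecedent — a donkey pronoun bound across the clause boundary.
Strong reading: for every (s,m) with made(s,m), reused(s,m) ∧ stored(s,m).
Restrictor pairs: (s1,m2) ✓  (s1,m3) ✓  (s1,m4) ✓  (s2,m4) ✓  (s2,m5) ✗  (s2,m7) ✓  (s3,m1) ✓  (s3,m2) ✓  (s3,m3) ✗  (s3,m4) ✓  (s4,m1) ✓  (s4,m2) ✓  (s4,m3) ✗  (s4,m5) ✗  (s4,m6) ✓  (s5,m2) ✓  (s5,m4) ✗  (s5,m6) ✗
Counterexamples (restrictor pairs failing the scope): 6.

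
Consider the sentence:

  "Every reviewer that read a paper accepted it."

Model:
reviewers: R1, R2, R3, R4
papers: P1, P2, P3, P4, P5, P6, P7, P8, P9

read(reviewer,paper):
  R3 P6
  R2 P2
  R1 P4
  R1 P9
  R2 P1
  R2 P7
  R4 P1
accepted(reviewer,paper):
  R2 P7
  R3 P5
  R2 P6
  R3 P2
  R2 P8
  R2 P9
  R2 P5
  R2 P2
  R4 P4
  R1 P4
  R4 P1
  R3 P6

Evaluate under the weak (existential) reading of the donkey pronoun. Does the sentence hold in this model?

"it" takes "a paper" as antecedent — a donkey pronoun bound across the clause boundary.
Weak reading: every reviewer r with some read-paper has at least one read-paper p such that accepted(r,p).
Per reviewer: R1:✓  R2:✓  R3:✓  R4:✓
Every reviewer in the restrictor has a witness.

True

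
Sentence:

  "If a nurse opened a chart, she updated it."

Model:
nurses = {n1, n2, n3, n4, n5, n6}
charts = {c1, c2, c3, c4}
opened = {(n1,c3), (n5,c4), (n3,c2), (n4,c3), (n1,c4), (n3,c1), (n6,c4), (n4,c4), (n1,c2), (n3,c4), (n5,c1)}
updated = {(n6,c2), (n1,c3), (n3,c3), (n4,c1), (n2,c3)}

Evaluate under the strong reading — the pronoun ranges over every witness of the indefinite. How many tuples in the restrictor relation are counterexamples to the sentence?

10

"it" takes "a chart" as antecedent — a donkey pronoun bound across the clause boundary.
Strong reading: for every (n,c) with opened(n,c), updated(n,c).
Restrictor pairs: (n1,c2) ✗  (n1,c3) ✓  (n1,c4) ✗  (n3,c1) ✗  (n3,c2) ✗  (n3,c4) ✗  (n4,c3) ✗  (n4,c4) ✗  (n5,c1) ✗  (n5,c4) ✗  (n6,c4) ✗
Counterexamples (restrictor pairs failing the scope): 10.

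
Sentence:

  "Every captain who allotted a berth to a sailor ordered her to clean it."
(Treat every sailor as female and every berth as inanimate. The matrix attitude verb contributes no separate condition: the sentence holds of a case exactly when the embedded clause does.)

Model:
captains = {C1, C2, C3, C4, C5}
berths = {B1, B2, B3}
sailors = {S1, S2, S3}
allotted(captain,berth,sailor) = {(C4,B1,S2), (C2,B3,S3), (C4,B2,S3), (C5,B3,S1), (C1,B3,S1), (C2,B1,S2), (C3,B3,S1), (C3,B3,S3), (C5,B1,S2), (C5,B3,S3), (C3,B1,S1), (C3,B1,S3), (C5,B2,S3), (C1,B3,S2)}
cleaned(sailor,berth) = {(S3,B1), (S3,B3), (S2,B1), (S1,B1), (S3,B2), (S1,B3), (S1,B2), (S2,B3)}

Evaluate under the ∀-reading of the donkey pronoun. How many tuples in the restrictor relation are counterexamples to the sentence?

0

"her" takes "a sailor" as antecedent and "it" takes "a berth"; both are donkey pronouns co-varying with the restrictor.
Strong reading: for every (c,b,s) with allotted(c,b,s), cleaned(s,b).
Restrictor triples: (C1,B3,S1)→cleaned(S1,B3) ✓  (C1,B3,S2)→cleaned(S2,B3) ✓  (C2,B1,S2)→cleaned(S2,B1) ✓  (C2,B3,S3)→cleaned(S3,B3) ✓  (C3,B1,S1)→cleaned(S1,B1) ✓  (C3,B1,S3)→cleaned(S3,B1) ✓  (C3,B3,S1)→cleaned(S1,B3) ✓  (C3,B3,S3)→cleaned(S3,B3) ✓  (C4,B1,S2)→cleaned(S2,B1) ✓  (C4,B2,S3)→cleaned(S3,B2) ✓  (C5,B1,S2)→cleaned(S2,B1) ✓  (C5,B2,S3)→cleaned(S3,B2) ✓  (C5,B3,S1)→cleaned(S1,B3) ✓  (C5,B3,S3)→cleaned(S3,B3) ✓
Counterexamples (restrictor triples failing the scope): 0.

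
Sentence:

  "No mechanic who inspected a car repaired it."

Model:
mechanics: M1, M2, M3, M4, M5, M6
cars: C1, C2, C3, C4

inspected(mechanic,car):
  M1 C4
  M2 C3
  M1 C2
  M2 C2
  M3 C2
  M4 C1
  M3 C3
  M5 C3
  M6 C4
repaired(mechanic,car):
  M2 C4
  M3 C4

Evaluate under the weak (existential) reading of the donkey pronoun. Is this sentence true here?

True

"it" takes "a car" as antecedent — a donkey pronoun bound across the clause boundary.
Truth condition: for no (m,c) with inspected(m,c) does repaired(m,c) hold.
Restrictor pairs — does the scope hold? (M1,C2):fails  (M1,C4):fails  (M2,C2):fails  (M2,C3):fails  (M3,C2):fails  (M3,C3):fails  (M4,C1):fails  (M5,C3):fails  (M6,C4):fails
Scope holds for no restrictor pair, so the sentence is true.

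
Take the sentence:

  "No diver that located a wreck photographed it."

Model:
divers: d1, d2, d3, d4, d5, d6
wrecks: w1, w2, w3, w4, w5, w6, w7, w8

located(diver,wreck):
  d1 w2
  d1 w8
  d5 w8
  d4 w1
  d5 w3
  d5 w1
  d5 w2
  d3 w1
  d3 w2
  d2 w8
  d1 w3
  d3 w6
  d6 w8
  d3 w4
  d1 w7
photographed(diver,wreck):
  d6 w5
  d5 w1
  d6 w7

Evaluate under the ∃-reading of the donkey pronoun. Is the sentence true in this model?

False

"it" takes "a wreck" as antecedent — a donkey pronoun bound across the clause boundary.
Truth condition: for no (d,w) with located(d,w) does photographed(d,w) hold.
Restrictor pairs — does the scope hold? (d1,w2):fails  (d1,w3):fails  (d1,w7):fails  (d1,w8):fails  (d2,w8):fails  (d3,w1):fails  (d3,w2):fails  (d3,w4):fails  (d3,w6):fails  (d4,w1):fails  (d5,w1):holds  (d5,w2):fails  (d5,w3):fails  (d5,w8):fails  (d6,w8):fails
Scope holds for 1 pair(s), so the sentence is false.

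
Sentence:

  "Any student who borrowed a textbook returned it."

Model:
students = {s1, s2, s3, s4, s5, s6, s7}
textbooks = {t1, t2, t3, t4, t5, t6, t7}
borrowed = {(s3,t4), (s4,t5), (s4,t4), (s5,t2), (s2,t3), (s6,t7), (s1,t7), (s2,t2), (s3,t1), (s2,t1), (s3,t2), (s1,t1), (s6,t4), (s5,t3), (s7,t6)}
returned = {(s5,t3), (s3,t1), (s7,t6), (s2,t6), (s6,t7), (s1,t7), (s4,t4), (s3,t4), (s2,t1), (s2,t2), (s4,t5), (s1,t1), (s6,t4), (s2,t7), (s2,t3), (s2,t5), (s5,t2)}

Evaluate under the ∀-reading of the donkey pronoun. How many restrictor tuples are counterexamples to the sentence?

1

"it" takes "a textbook" as antecedent — a donkey pronoun bound across the clause boundary.
Strong reading: for every (s,t) with borrowed(s,t), returned(s,t).
Restrictor pairs: (s1,t1) ✓  (s1,t7) ✓  (s2,t1) ✓  (s2,t2) ✓  (s2,t3) ✓  (s3,t1) ✓  (s3,t2) ✗  (s3,t4) ✓  (s4,t4) ✓  (s4,t5) ✓  (s5,t2) ✓  (s5,t3) ✓  (s6,t4) ✓  (s6,t7) ✓  (s7,t6) ✓
Counterexamples (restrictor pairs failing the scope): 1.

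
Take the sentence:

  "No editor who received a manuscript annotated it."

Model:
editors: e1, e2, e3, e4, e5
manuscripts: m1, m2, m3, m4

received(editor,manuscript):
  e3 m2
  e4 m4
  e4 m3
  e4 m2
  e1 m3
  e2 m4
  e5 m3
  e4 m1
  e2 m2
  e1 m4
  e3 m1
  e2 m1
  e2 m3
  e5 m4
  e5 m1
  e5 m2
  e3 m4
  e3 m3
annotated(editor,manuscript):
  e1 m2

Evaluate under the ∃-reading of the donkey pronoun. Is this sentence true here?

True

"it" takes "a manuscript" as antecedent — a donkey pronoun bound across the clause boundary.
Truth condition: for no (e,m) with received(e,m) does annotated(e,m) hold.
Restrictor pairs — does the scope hold? (e1,m3):fails  (e1,m4):fails  (e2,m1):fails  (e2,m2):fails  (e2,m3):fails  (e2,m4):fails  (e3,m1):fails  (e3,m2):fails  (e3,m3):fails  (e3,m4):fails  (e4,m1):fails  (e4,m2):fails  (e4,m3):fails  (e4,m4):fails  (e5,m1):fails  (e5,m2):fails  (e5,m3):fails  (e5,m4):fails
Scope holds for no restrictor pair, so the sentence is true.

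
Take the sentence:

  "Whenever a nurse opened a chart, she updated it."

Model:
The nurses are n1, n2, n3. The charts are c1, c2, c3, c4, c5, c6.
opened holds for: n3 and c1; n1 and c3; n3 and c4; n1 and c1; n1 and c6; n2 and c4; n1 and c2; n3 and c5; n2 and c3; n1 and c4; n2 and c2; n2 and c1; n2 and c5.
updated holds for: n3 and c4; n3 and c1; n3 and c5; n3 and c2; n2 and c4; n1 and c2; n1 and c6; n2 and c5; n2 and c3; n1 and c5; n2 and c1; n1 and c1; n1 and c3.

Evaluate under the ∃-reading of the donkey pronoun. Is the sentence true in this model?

"it" takes "a chart" as antecedent — a donkey pronoun bound across the clause boundary.
Weak reading: every nurse n with some opened-chart has at least one opened-chart c such that updated(n,c).
Per nurse: n1:✓  n2:✓  n3:✓
Every nurse in the restrictor has a witness.

True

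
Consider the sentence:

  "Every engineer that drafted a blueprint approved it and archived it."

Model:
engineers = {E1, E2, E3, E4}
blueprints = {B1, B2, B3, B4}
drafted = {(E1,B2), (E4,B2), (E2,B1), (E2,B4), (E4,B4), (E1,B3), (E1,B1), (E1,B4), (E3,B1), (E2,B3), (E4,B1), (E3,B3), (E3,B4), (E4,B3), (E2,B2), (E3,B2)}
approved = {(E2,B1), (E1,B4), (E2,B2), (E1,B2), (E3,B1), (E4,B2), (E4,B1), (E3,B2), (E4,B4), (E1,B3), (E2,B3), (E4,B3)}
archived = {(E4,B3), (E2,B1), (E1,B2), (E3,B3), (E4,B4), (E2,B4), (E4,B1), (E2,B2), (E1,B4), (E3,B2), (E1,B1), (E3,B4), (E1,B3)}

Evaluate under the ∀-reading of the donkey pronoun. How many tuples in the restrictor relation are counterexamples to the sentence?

7

"it" takes "a blueprint" as antecedent — a donkey pronoun bound across the clause boundary.
Strong reading: for every (e,b) with drafted(e,b), approved(e,b) ∧ archived(e,b).
Restrictor pairs: (E1,B1) ✗  (E1,B2) ✓  (E1,B3) ✓  (E1,B4) ✓  (E2,B1) ✓  (E2,B2) ✓  (E2,B3) ✗  (E2,B4) ✗  (E3,B1) ✗  (E3,B2) ✓  (E3,B3) ✗  (E3,B4) ✗  (E4,B1) ✓  (E4,B2) ✗  (E4,B3) ✓  (E4,B4) ✓
Counterexamples (restrictor pairs failing the scope): 7.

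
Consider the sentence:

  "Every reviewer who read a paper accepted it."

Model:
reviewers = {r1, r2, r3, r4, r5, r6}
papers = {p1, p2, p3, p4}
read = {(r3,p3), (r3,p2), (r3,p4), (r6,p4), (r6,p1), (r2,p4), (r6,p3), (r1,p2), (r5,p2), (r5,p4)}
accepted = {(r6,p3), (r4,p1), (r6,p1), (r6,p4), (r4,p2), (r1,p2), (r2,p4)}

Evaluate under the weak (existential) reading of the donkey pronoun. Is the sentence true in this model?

"it" takes "a paper" as antecedent — a donkey pronoun bound across the clause boundary.
Weak reading: every reviewer r with some read-paper has at least one read-paper p such that accepted(r,p).
Per reviewer: r1:✓  r2:✓  r3:✗  r5:✗  r6:✓
r3 has no witness among its read-papers.

False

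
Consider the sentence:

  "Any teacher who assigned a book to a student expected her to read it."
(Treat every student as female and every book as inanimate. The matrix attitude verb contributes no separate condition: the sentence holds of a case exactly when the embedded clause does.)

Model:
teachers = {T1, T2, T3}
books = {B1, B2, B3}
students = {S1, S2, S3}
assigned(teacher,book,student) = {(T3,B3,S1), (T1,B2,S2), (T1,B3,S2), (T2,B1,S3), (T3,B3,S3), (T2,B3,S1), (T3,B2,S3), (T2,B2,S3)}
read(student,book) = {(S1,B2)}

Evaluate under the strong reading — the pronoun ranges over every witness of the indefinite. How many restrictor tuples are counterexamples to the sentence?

"her" takes "a student" as antecedent and "it" takes "a book"; both are donkey pronouns co-varying with the restrictor.
Strong reading: for every (t,b,s) with assigned(t,b,s), read(s,b).
Restrictor triples: (T1,B2,S2)→read(S2,B2) ✗  (T1,B3,S2)→read(S2,B3) ✗  (T2,B1,S3)→read(S3,B1) ✗  (T2,B2,S3)→read(S3,B2) ✗  (T2,B3,S1)→read(S1,B3) ✗  (T3,B2,S3)→read(S3,B2) ✗  (T3,B3,S1)→read(S1,B3) ✗  (T3,B3,S3)→read(S3,B3) ✗
Counterexamples (restrictor triples failing the scope): 8.

8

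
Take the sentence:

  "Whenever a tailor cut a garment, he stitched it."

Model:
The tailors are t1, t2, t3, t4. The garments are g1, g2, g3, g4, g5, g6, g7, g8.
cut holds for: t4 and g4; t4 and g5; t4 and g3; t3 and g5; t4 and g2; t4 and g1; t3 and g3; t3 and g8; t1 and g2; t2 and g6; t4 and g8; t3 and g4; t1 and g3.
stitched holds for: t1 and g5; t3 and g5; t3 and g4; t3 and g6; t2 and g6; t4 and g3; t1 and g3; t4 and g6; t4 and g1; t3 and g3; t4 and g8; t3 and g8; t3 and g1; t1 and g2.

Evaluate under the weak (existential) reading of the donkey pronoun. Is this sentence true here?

True

"it" takes "a garment" as antecedent — a donkey pronoun bound across the clause boundary.
Weak reading: every tailor t with some cut-garment has at least one cut-garment g such that stitched(t,g).
Per tailor: t1:✓  t2:✓  t3:✓  t4:✓
Every tailor in the restrictor has a witness.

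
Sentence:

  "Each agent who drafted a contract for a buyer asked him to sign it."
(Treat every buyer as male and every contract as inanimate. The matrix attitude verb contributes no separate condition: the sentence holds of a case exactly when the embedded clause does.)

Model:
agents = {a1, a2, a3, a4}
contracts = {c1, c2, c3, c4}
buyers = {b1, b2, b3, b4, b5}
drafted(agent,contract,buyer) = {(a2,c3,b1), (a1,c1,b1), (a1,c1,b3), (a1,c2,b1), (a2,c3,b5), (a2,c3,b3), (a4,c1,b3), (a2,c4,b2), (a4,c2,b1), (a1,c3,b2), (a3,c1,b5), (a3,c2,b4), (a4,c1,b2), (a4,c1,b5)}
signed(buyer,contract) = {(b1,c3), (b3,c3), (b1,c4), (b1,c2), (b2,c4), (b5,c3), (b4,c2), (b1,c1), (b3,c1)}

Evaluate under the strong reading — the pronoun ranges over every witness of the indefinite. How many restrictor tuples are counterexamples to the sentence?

"him" takes "a buyer" as antecedent and "it" takes "a contract"; both are donkey pronouns co-varying with the restrictor.
Strong reading: for every (a,c,b) with drafted(a,c,b), signed(b,c).
Restrictor triples: (a1,c1,b1)→signed(b1,c1) ✓  (a1,c1,b3)→signed(b3,c1) ✓  (a1,c2,b1)→signed(b1,c2) ✓  (a1,c3,b2)→signed(b2,c3) ✗  (a2,c3,b1)→signed(b1,c3) ✓  (a2,c3,b3)→signed(b3,c3) ✓  (a2,c3,b5)→signed(b5,c3) ✓  (a2,c4,b2)→signed(b2,c4) ✓  (a3,c1,b5)→signed(b5,c1) ✗  (a3,c2,b4)→signed(b4,c2) ✓  (a4,c1,b2)→signed(b2,c1) ✗  (a4,c1,b3)→signed(b3,c1) ✓  (a4,c1,b5)→signed(b5,c1) ✗  (a4,c2,b1)→signed(b1,c2) ✓
Counterexamples (restrictor triples failing the scope): 4.

4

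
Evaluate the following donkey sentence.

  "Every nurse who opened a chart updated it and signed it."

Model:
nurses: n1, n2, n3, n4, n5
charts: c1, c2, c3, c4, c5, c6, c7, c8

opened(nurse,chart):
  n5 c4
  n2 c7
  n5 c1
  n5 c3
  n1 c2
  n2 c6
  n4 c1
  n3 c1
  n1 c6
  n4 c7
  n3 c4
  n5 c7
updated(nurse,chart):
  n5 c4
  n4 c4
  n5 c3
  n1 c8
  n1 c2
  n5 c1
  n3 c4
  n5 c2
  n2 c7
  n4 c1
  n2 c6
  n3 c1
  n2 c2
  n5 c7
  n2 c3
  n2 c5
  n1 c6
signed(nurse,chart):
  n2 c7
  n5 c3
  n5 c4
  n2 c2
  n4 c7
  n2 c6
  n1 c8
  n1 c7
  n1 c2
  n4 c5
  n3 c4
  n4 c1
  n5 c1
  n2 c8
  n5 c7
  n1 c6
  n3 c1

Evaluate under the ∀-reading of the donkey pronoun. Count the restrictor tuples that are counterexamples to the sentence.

1

"it" takes "a chart" as antecedent — a donkey pronoun bound across the clause boundary.
Strong reading: for every (n,c) with opened(n,c), updated(n,c) ∧ signed(n,c).
Restrictor pairs: (n1,c2) ✓  (n1,c6) ✓  (n2,c6) ✓  (n2,c7) ✓  (n3,c1) ✓  (n3,c4) ✓  (n4,c1) ✓  (n4,c7) ✗  (n5,c1) ✓  (n5,c3) ✓  (n5,c4) ✓  (n5,c7) ✓
Counterexamples (restrictor pairs failing the scope): 1.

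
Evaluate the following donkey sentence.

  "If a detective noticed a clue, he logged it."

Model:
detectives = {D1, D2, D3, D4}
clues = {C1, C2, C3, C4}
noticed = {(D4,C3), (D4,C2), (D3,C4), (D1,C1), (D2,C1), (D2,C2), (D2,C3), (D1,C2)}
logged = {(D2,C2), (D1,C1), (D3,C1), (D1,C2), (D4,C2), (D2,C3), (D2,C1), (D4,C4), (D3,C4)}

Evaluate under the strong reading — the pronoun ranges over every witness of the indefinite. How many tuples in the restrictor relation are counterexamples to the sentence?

1

"it" takes "a clue" as antecedent — a donkey pronoun bound across the clause boundary.
Strong reading: for every (d,c) with noticed(d,c), logged(d,c).
Restrictor pairs: (D1,C1) ✓  (D1,C2) ✓  (D2,C1) ✓  (D2,C2) ✓  (D2,C3) ✓  (D3,C4) ✓  (D4,C2) ✓  (D4,C3) ✗
Counterexamples (restrictor pairs failing the scope): 1.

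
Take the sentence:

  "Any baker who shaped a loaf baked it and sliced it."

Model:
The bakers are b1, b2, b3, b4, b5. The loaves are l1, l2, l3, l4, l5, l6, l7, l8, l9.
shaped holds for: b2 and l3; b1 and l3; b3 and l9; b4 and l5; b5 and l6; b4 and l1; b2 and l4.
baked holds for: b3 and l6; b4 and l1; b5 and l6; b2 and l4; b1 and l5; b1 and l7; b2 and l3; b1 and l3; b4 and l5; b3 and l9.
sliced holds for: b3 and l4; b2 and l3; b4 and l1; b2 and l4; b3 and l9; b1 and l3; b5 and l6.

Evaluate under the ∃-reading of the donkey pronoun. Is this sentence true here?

True

"it" takes "a loaf" as antecedent — a donkey pronoun bound across the clause boundary.
Weak reading: every baker b with some shaped-loaf has at least one shaped-loaf l such that baked(b,l) ∧ sliced(b,l).
Per baker: b1:✓  b2:✓  b3:✓  b4:✓  b5:✓
Every baker in the restrictor has a witness.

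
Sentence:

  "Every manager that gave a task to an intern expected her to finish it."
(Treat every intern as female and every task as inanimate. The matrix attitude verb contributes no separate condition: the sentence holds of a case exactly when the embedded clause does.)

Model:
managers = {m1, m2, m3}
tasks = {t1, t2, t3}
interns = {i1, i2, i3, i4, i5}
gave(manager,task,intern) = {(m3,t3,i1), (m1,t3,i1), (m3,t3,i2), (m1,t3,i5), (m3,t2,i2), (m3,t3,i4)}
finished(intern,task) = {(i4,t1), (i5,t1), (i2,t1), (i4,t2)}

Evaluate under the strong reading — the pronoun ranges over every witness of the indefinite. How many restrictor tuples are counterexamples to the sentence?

"her" takes "an intern" as antecedent and "it" takes "a task"; both are donkey pronouns co-varying with the restrictor.
Strong reading: for every (m,t,i) with gave(m,t,i), finished(i,t).
Restrictor triples: (m1,t3,i1)→finished(i1,t3) ✗  (m1,t3,i5)→finished(i5,t3) ✗  (m3,t2,i2)→finished(i2,t2) ✗  (m3,t3,i1)→finished(i1,t3) ✗  (m3,t3,i2)→finished(i2,t3) ✗  (m3,t3,i4)→finished(i4,t3) ✗
Counterexamples (restrictor triples failing the scope): 6.

6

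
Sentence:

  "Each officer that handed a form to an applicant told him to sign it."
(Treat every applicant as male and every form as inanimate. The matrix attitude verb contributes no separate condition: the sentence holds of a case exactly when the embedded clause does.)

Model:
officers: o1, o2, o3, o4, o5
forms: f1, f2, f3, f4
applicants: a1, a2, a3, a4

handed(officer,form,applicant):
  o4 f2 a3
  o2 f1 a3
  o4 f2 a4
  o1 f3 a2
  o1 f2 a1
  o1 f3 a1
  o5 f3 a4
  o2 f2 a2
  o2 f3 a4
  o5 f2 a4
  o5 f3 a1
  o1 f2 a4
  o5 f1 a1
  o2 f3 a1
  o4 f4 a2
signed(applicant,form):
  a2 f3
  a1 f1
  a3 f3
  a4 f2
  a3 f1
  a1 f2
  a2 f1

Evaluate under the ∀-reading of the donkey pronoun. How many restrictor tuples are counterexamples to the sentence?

"him" takes "an applicant" as antecedent and "it" takes "a form"; both are donkey pronouns co-varying with the restrictor.
Strong reading: for every (o,f,a) with handed(o,f,a), signed(a,f).
Restrictor triples: (o1,f2,a1)→signed(a1,f2) ✓  (o1,f2,a4)→signed(a4,f2) ✓  (o1,f3,a1)→signed(a1,f3) ✗  (o1,f3,a2)→signed(a2,f3) ✓  (o2,f1,a3)→signed(a3,f1) ✓  (o2,f2,a2)→signed(a2,f2) ✗  (o2,f3,a1)→signed(a1,f3) ✗  (o2,f3,a4)→signed(a4,f3) ✗  (o4,f2,a3)→signed(a3,f2) ✗  (o4,f2,a4)→signed(a4,f2) ✓  (o4,f4,a2)→signed(a2,f4) ✗  (o5,f1,a1)→signed(a1,f1) ✓  (o5,f2,a4)→signed(a4,f2) ✓  (o5,f3,a1)→signed(a1,f3) ✗  (o5,f3,a4)→signed(a4,f3) ✗
Counterexamples (restrictor triples failing the scope): 8.

8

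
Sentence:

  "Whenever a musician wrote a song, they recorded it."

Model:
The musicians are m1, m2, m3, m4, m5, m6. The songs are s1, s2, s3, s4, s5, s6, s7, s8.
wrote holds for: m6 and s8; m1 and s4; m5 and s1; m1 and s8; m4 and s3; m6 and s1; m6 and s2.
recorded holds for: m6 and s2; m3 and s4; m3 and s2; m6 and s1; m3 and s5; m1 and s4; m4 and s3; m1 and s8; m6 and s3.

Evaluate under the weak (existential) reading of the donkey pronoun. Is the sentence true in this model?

False

"it" takes "a song" as antecedent — a donkey pronoun bound across the clause boundary.
Weak reading: every musician m with some wrote-song has at least one wrote-song s such that recorded(m,s).
Per musician: m1:✓  m4:✓  m5:✗  m6:✓
m5 has no witness among its wrote-songs.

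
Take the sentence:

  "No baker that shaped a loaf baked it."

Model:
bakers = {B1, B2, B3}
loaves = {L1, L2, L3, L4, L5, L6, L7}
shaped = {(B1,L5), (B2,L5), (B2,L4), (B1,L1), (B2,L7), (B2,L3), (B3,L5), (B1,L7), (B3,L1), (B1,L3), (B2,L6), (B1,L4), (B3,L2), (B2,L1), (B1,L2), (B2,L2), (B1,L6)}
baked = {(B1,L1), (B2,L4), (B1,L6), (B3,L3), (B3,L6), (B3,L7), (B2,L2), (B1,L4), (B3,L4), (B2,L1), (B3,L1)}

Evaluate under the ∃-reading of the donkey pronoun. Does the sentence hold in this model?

False

"it" takes "a loaf" as antecedent — a donkey pronoun bound across the clause boundary.
Truth condition: for no (b,l) with shaped(b,l) does baked(b,l) hold.
Restrictor pairs — does the scope hold? (B1,L1):holds  (B1,L2):fails  (B1,L3):fails  (B1,L4):holds  (B1,L5):fails  (B1,L6):holds  (B1,L7):fails  (B2,L1):holds  (B2,L2):holds  (B2,L3):fails  (B2,L4):holds  (B2,L5):fails  (B2,L6):fails  (B2,L7):fails  (B3,L1):holds  (B3,L2):fails  (B3,L5):fails
Scope holds for 7 pair(s), so the sentence is false.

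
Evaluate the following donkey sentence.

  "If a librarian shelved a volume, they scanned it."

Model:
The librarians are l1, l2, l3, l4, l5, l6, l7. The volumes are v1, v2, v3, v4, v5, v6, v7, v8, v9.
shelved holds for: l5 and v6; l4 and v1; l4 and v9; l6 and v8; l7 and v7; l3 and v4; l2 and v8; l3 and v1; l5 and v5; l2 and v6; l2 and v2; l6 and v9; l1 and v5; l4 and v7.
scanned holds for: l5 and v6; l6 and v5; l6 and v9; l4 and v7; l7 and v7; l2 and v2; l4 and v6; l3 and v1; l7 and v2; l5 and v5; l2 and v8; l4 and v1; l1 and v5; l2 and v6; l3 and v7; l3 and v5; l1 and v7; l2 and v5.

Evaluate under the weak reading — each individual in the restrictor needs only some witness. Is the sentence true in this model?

"it" takes "a volume" as antecedent — a donkey pronoun bound across the clause boundary.
Weak reading: every librarian l with some shelved-volume has at least one shelved-volume v such that scanned(l,v).
Per librarian: l1:✓  l2:✓  l3:✓  l4:✓  l5:✓  l6:✓  l7:✓
Every librarian in the restrictor has a witness.

True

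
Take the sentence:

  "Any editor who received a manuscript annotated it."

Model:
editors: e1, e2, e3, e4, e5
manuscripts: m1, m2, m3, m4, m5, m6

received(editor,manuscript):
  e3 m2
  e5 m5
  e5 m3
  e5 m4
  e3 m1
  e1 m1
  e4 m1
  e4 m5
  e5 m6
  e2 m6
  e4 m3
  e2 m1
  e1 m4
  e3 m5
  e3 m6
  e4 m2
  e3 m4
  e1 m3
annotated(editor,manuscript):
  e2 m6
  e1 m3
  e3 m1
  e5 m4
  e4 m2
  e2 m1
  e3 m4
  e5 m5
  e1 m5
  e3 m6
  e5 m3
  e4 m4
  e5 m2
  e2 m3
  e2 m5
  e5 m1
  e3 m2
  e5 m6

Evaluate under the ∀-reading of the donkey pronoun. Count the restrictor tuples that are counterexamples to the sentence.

"it" takes "a manuscript" as antecedent — a donkey pronoun bound across the clause boundary.
Strong reading: for every (e,m) with received(e,m), annotated(e,m).
Restrictor pairs: (e1,m1) ✗  (e1,m3) ✓  (e1,m4) ✗  (e2,m1) ✓  (e2,m6) ✓  (e3,m1) ✓  (e3,m2) ✓  (e3,m4) ✓  (e3,m5) ✗  (e3,m6) ✓  (e4,m1) ✗  (e4,m2) ✓  (e4,m3) ✗  (e4,m5) ✗  (e5,m3) ✓  (e5,m4) ✓  (e5,m5) ✓  (e5,m6) ✓
Counterexamples (restrictor pairs failing the scope): 6.

6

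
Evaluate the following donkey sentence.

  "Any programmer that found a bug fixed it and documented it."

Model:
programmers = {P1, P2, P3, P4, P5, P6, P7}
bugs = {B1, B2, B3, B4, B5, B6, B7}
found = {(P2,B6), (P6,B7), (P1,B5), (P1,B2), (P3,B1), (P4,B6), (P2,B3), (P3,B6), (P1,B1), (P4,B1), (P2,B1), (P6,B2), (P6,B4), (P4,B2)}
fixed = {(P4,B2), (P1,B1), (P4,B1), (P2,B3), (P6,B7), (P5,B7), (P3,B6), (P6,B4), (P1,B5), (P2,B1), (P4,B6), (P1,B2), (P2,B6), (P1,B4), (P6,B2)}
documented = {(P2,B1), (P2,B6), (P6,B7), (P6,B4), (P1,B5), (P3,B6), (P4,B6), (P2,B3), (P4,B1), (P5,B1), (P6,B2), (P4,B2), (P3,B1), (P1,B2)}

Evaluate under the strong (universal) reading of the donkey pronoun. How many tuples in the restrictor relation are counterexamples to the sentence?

"it" takes "a bug" as antecedent — a donkey pronoun bound across the clause boundary.
Strong reading: for every (p,b) with found(p,b), fixed(p,b) ∧ documented(p,b).
Restrictor pairs: (P1,B1) ✗  (P1,B2) ✓  (P1,B5) ✓  (P2,B1) ✓  (P2,B3) ✓  (P2,B6) ✓  (P3,B1) ✗  (P3,B6) ✓  (P4,B1) ✓  (P4,B2) ✓  (P4,B6) ✓  (P6,B2) ✓  (P6,B4) ✓  (P6,B7) ✓
Counterexamples (restrictor pairs failing the scope): 2.

2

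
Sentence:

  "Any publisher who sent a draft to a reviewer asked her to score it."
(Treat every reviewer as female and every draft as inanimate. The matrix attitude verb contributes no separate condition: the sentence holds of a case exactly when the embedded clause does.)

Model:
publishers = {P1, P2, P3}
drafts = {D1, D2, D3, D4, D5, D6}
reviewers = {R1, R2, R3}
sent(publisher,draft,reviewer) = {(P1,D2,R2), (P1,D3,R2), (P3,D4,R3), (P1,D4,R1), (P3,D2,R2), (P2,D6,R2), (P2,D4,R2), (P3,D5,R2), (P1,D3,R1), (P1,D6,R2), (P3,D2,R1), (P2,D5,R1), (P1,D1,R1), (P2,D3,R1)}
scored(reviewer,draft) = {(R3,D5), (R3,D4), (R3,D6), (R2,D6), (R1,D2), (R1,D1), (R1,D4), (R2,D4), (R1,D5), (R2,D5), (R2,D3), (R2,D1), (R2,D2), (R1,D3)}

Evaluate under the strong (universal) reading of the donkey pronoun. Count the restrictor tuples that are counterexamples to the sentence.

0

"her" takes "a reviewer" as antecedent and "it" takes "a draft"; both are donkey pronouns co-varying with the restrictor.
Strong reading: for every (p,d,r) with sent(p,d,r), scored(r,d).
Restrictor triples: (P1,D1,R1)→scored(R1,D1) ✓  (P1,D2,R2)→scored(R2,D2) ✓  (P1,D3,R1)→scored(R1,D3) ✓  (P1,D3,R2)→scored(R2,D3) ✓  (P1,D4,R1)→scored(R1,D4) ✓  (P1,D6,R2)→scored(R2,D6) ✓  (P2,D3,R1)→scored(R1,D3) ✓  (P2,D4,R2)→scored(R2,D4) ✓  (P2,D5,R1)→scored(R1,D5) ✓  (P2,D6,R2)→scored(R2,D6) ✓  (P3,D2,R1)→scored(R1,D2) ✓  (P3,D2,R2)→scored(R2,D2) ✓  (P3,D4,R3)→scored(R3,D4) ✓  (P3,D5,R2)→scored(R2,D5) ✓
Counterexamples (restrictor triples failing the scope): 0.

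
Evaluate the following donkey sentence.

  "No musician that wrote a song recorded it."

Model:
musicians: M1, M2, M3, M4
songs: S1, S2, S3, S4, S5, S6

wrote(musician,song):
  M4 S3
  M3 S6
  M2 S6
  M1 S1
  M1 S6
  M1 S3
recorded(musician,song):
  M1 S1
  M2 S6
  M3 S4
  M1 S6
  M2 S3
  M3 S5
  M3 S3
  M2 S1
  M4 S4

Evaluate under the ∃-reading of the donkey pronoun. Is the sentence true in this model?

"it" takes "a song" as antecedent — a donkey pronoun bound across the clause boundary.
Truth condition: for no (m,s) with wrote(m,s) does recorded(m,s) hold.
Restrictor pairs — does the scope hold? (M1,S1):holds  (M1,S3):fails  (M1,S6):holds  (M2,S6):holds  (M3,S6):fails  (M4,S3):fails
Scope holds for 3 pair(s), so the sentence is false.

False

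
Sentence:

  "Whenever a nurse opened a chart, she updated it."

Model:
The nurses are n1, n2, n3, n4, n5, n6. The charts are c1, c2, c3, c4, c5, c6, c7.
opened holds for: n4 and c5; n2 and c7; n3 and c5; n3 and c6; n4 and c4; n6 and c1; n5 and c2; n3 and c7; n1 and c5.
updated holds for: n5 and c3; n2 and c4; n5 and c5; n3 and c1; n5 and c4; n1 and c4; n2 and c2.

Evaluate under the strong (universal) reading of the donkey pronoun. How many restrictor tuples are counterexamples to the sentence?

"it" takes "a chart" as antecedent — a donkey pronoun bound across the clause boundary.
Strong reading: for every (n,c) with opened(n,c), updated(n,c).
Restrictor pairs: (n1,c5) ✗  (n2,c7) ✗  (n3,c5) ✗  (n3,c6) ✗  (n3,c7) ✗  (n4,c4) ✗  (n4,c5) ✗  (n5,c2) ✗  (n6,c1) ✗
Counterexamples (restrictor pairs failing the scope): 9.

9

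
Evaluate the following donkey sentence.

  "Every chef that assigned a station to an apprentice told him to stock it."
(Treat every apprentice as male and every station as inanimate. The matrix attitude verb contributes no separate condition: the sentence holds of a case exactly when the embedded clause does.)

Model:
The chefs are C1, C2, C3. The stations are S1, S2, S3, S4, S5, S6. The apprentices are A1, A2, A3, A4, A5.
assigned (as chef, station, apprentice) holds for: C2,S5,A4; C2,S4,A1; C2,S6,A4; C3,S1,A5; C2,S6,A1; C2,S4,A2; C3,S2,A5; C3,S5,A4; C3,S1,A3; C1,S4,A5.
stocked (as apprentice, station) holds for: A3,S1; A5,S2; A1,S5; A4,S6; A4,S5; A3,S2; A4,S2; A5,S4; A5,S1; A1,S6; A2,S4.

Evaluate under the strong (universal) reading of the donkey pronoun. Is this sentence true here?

False

"him" takes "an apprentice" as antecedent and "it" takes "a station"; both are donkey pronouns co-varying with the restrictor.
Strong reading: for every (c,s,a) with assigned(c,s,a), stocked(a,s).
Restrictor triples: (C1,S4,A5)→stocked(A5,S4) ✓  (C2,S4,A1)→stocked(A1,S4) ✗  (C2,S4,A2)→stocked(A2,S4) ✓  (C2,S5,A4)→stocked(A4,S5) ✓  (C2,S6,A1)→stocked(A1,S6) ✓  (C2,S6,A4)→stocked(A4,S6) ✓  (C3,S1,A3)→stocked(A3,S1) ✓  (C3,S1,A5)→stocked(A5,S1) ✓  (C3,S2,A5)→stocked(A5,S2) ✓  (C3,S5,A4)→stocked(A4,S5) ✓
Counterexample: (C2,S4,A1) — stocked(A1,S4) does not hold.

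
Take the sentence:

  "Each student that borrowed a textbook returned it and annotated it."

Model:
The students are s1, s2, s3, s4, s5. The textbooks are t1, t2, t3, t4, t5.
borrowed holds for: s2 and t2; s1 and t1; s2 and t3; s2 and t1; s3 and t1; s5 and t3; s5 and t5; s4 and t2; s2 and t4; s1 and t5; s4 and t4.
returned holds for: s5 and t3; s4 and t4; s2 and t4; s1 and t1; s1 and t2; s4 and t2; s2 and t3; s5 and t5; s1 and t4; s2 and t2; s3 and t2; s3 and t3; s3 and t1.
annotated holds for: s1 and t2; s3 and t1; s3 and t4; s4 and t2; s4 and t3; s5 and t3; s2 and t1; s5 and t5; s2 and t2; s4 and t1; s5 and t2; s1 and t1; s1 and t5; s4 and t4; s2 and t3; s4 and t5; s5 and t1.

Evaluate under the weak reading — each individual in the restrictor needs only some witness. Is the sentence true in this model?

"it" takes "a textbook" as antecedent — a donkey pronoun bound across the clause boundary.
Weak reading: every student s with some borrowed-textbook has at least one borrowed-textbook t such that returned(s,t) ∧ annotated(s,t).
Per student: s1:✓  s2:✓  s3:✓  s4:✓  s5:✓
Every student in the restrictor has a witness.

True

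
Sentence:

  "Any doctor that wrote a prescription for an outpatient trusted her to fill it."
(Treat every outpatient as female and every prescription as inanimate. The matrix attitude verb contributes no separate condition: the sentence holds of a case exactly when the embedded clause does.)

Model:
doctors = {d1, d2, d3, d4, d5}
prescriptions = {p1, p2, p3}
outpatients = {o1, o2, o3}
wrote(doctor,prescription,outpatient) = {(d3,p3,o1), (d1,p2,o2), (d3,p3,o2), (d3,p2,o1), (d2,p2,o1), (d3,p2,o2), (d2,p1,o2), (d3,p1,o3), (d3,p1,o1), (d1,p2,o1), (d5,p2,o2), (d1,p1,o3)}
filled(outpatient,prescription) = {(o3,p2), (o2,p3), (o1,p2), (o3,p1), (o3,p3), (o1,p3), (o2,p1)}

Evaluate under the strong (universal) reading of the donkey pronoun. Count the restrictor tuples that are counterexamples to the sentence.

4

"her" takes "an outpatient" as antecedent and "it" takes "a prescription"; both are donkey pronouns co-varying with the restrictor.
Strong reading: for every (d,p,o) with wrote(d,p,o), filled(o,p).
Restrictor triples: (d1,p1,o3)→filled(o3,p1) ✓  (d1,p2,o1)→filled(o1,p2) ✓  (d1,p2,o2)→filled(o2,p2) ✗  (d2,p1,o2)→filled(o2,p1) ✓  (d2,p2,o1)→filled(o1,p2) ✓  (d3,p1,o1)→filled(o1,p1) ✗  (d3,p1,o3)→filled(o3,p1) ✓  (d3,p2,o1)→filled(o1,p2) ✓  (d3,p2,o2)→filled(o2,p2) ✗  (d3,p3,o1)→filled(o1,p3) ✓  (d3,p3,o2)→filled(o2,p3) ✓  (d5,p2,o2)→filled(o2,p2) ✗
Counterexamples (restrictor triples failing the scope): 4.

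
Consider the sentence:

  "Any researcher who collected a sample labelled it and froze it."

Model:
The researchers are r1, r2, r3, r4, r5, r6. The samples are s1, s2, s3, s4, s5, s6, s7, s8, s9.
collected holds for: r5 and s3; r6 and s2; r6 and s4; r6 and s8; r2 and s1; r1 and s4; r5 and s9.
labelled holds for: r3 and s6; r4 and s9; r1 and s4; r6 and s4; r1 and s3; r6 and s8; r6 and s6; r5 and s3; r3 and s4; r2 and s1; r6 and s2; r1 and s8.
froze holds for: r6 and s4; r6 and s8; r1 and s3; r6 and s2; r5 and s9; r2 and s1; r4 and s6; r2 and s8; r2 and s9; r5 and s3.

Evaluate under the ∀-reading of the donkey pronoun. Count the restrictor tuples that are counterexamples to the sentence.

"it" takes "a sample" as antecedent — a donkey pronoun bound across the clause boundary.
Strong reading: for every (r,s) with collected(r,s), labelled(r,s) ∧ froze(r,s).
Restrictor pairs: (r1,s4) ✗  (r2,s1) ✓  (r5,s3) ✓  (r5,s9) ✗  (r6,s2) ✓  (r6,s4) ✓  (r6,s8) ✓
Counterexamples (restrictor pairs failing the scope): 2.

2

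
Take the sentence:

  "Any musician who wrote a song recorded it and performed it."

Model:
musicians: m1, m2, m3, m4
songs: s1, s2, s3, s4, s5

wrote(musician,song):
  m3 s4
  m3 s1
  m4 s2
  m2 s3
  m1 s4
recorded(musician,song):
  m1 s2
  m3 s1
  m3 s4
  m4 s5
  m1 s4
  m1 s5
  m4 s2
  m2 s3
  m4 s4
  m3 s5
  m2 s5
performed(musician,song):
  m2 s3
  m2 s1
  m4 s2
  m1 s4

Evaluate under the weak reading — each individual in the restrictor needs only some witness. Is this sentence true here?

False

"it" takes "a song" as antecedent — a donkey pronoun bound across the clause boundary.
Weak reading: every musician m with some wrote-song has at least one wrote-song s such that recorded(m,s) ∧ performed(m,s).
Per musician: m1:✓  m2:✓  m3:✗  m4:✓
m3 has no witness among its wrote-songs.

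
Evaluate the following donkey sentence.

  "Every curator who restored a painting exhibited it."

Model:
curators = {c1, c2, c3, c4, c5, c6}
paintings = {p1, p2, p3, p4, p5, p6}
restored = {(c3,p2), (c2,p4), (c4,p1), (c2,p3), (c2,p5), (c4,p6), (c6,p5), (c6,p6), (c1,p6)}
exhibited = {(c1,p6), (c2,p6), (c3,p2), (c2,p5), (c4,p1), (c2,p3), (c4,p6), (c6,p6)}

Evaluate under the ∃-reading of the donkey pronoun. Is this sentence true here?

True

"it" takes "a painting" as antecedent — a donkey pronoun bound across the clause boundary.
Weak reading: every curator c with some restored-painting has at least one restored-painting p such that exhibited(c,p).
Per curator: c1:✓  c2:✓  c3:✓  c4:✓  c6:✓
Every curator in the restrictor has a witness.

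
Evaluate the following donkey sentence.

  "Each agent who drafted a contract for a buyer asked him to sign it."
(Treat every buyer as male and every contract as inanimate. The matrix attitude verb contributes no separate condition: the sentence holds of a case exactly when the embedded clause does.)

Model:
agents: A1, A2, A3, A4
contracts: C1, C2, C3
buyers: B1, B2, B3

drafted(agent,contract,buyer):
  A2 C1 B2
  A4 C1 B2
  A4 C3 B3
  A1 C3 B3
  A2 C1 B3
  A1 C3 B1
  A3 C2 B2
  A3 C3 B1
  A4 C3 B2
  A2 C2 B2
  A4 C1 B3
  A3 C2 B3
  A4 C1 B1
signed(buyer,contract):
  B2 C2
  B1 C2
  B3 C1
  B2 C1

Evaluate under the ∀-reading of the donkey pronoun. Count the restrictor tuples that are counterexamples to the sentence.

"him" takes "a buyer" as antecedent and "it" takes "a contract"; both are donkey pronouns co-varying with the restrictor.
Strong reading: for every (a,c,b) with drafted(a,c,b), signed(b,c).
Restrictor triples: (A1,C3,B1)→signed(B1,C3) ✗  (A1,C3,B3)→signed(B3,C3) ✗  (A2,C1,B2)→signed(B2,C1) ✓  (A2,C1,B3)→signed(B3,C1) ✓  (A2,C2,B2)→signed(B2,C2) ✓  (A3,C2,B2)→signed(B2,C2) ✓  (A3,C2,B3)→signed(B3,C2) ✗  (A3,C3,B1)→signed(B1,C3) ✗  (A4,C1,B1)→signed(B1,C1) ✗  (A4,C1,B2)→signed(B2,C1) ✓  (A4,C1,B3)→signed(B3,C1) ✓  (A4,C3,B2)→signed(B2,C3) ✗  (A4,C3,B3)→signed(B3,C3) ✗
Counterexamples (restrictor triples failing the scope): 7.

7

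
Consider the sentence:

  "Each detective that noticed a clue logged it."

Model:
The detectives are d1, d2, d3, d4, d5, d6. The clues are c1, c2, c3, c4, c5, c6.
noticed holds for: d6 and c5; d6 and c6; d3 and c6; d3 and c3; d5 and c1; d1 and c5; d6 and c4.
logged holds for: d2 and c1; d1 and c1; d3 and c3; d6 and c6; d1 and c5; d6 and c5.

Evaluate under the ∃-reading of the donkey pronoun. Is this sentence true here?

False

"it" takes "a clue" as antecedent — a donkey pronoun bound across the clause boundary.
Weak reading: every detective d with some noticed-clue has at least one noticed-clue c such that logged(d,c).
Per detective: d1:✓  d3:✓  d5:✗  d6:✓
d5 has no witness among its noticed-clues.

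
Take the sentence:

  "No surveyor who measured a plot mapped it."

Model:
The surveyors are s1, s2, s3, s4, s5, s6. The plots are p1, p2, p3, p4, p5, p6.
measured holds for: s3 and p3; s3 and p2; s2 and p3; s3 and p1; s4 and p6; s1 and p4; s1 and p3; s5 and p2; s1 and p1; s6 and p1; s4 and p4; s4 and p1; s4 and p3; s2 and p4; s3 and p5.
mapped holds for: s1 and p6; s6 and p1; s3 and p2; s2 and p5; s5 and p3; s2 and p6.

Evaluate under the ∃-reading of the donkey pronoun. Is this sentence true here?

"it" takes "a plot" as antecedent — a donkey pronoun bound across the clause boundary.
Truth condition: for no (s,p) with measured(s,p) does mapped(s,p) hold.
Restrictor pairs — does the scope hold? (s1,p1):fails  (s1,p3):fails  (s1,p4):fails  (s2,p3):fails  (s2,p4):fails  (s3,p1):fails  (s3,p2):holds  (s3,p3):fails  (s3,p5):fails  (s4,p1):fails  (s4,p3):fails  (s4,p4):fails  (s4,p6):fails  (s5,p2):fails  (s6,p1):holds
Scope holds for 2 pair(s), so the sentence is false.

False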